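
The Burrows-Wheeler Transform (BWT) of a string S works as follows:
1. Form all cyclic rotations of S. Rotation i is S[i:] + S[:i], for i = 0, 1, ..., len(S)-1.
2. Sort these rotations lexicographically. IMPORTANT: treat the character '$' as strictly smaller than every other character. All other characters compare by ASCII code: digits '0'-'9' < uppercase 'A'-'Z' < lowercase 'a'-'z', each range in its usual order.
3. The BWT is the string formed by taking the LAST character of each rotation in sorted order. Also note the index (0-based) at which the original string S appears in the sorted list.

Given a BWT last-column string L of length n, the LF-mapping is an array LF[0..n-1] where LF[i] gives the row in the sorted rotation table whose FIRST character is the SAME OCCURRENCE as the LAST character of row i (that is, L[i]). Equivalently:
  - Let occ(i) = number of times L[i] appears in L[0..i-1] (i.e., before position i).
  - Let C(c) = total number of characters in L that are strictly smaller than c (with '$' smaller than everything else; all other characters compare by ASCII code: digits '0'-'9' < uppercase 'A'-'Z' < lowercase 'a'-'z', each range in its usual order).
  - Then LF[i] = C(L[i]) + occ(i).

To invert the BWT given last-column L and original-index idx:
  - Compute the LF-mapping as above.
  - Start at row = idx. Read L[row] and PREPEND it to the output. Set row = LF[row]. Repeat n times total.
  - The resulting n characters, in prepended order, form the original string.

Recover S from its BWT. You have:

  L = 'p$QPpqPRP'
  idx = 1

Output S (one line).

LF mapping: 6 0 4 1 7 8 2 5 3
Walk LF starting at row 1, prepending L[row]:
  step 1: row=1, L[1]='$', prepend. Next row=LF[1]=0
  step 2: row=0, L[0]='p', prepend. Next row=LF[0]=6
  step 3: row=6, L[6]='P', prepend. Next row=LF[6]=2
  step 4: row=2, L[2]='Q', prepend. Next row=LF[2]=4
  step 5: row=4, L[4]='p', prepend. Next row=LF[4]=7
  step 6: row=7, L[7]='R', prepend. Next row=LF[7]=5
  step 7: row=5, L[5]='q', prepend. Next row=LF[5]=8
  step 8: row=8, L[8]='P', prepend. Next row=LF[8]=3
  step 9: row=3, L[3]='P', prepend. Next row=LF[3]=1
Reversed output: PPqRpQPp$

Answer: PPqRpQPp$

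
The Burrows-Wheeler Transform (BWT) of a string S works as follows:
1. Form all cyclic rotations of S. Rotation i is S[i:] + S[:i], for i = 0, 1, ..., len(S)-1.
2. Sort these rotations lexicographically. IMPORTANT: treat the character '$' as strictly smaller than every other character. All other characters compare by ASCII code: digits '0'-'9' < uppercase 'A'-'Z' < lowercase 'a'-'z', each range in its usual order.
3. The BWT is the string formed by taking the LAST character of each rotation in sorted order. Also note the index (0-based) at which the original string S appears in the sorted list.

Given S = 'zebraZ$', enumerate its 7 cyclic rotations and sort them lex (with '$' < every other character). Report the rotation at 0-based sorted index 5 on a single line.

Answer: raZ$zeb

Derivation:
All 7 rotations (rotation i = S[i:]+S[:i]):
  rot[0] = zebraZ$
  rot[1] = ebraZ$z
  rot[2] = braZ$ze
  rot[3] = raZ$zeb
  rot[4] = aZ$zebr
  rot[5] = Z$zebra
  rot[6] = $zebraZ
Sorted (with $ < everything):
  sorted[0] = $zebraZ
  sorted[1] = Z$zebra
  sorted[2] = aZ$zebr
  sorted[3] = braZ$ze
  sorted[4] = ebraZ$z
  sorted[5] = raZ$zeb
  sorted[6] = zebraZ$
sorted[5] = raZ$zeb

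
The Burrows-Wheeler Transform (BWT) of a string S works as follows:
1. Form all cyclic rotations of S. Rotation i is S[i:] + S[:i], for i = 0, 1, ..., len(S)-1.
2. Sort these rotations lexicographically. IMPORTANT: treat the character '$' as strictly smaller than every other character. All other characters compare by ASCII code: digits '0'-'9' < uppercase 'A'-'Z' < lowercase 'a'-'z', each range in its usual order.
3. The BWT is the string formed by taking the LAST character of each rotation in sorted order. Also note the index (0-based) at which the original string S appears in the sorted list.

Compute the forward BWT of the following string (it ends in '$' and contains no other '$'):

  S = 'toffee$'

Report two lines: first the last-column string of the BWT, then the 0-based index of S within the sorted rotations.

All 7 rotations (rotation i = S[i:]+S[:i]):
  rot[0] = toffee$
  rot[1] = offee$t
  rot[2] = ffee$to
  rot[3] = fee$tof
  rot[4] = ee$toff
  rot[5] = e$toffe
  rot[6] = $toffee
Sorted (with $ < everything):
  sorted[0] = $toffee  (last char: 'e')
  sorted[1] = e$toffe  (last char: 'e')
  sorted[2] = ee$toff  (last char: 'f')
  sorted[3] = fee$tof  (last char: 'f')
  sorted[4] = ffee$to  (last char: 'o')
  sorted[5] = offee$t  (last char: 't')
  sorted[6] = toffee$  (last char: '$')
Last column: eeffot$
Original string S is at sorted index 6

Answer: eeffot$
6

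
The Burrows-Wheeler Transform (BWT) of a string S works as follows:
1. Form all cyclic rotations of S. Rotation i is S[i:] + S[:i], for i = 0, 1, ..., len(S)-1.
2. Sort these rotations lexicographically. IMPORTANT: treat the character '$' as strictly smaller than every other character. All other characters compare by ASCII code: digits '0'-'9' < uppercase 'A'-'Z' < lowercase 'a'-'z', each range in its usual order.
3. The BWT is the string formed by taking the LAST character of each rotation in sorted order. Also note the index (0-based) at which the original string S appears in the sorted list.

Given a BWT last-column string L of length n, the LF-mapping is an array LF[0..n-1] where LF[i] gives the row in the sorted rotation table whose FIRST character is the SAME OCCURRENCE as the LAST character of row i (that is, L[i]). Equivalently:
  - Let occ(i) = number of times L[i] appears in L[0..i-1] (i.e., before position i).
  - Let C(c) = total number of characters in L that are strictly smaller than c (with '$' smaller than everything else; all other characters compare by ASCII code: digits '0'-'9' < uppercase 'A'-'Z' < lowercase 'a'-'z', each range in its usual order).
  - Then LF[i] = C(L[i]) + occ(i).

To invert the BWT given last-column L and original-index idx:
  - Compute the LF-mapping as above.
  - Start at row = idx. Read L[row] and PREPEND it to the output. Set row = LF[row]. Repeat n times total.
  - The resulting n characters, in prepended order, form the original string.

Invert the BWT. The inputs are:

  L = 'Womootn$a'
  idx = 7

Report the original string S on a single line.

Answer: onomatoW$

Derivation:
LF mapping: 1 5 3 6 7 8 4 0 2
Walk LF starting at row 7, prepending L[row]:
  step 1: row=7, L[7]='$', prepend. Next row=LF[7]=0
  step 2: row=0, L[0]='W', prepend. Next row=LF[0]=1
  step 3: row=1, L[1]='o', prepend. Next row=LF[1]=5
  step 4: row=5, L[5]='t', prepend. Next row=LF[5]=8
  step 5: row=8, L[8]='a', prepend. Next row=LF[8]=2
  step 6: row=2, L[2]='m', prepend. Next row=LF[2]=3
  step 7: row=3, L[3]='o', prepend. Next row=LF[3]=6
  step 8: row=6, L[6]='n', prepend. Next row=LF[6]=4
  step 9: row=4, L[4]='o', prepend. Next row=LF[4]=7
Reversed output: onomatoW$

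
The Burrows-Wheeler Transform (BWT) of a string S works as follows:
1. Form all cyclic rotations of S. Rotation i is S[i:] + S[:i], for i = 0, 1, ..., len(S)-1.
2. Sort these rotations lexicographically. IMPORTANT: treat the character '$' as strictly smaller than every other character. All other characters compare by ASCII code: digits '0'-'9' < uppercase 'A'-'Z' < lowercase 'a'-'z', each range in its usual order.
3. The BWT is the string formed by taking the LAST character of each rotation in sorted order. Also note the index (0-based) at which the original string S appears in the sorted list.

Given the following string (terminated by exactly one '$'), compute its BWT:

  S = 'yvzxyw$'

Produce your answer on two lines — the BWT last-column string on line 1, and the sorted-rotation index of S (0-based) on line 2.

All 7 rotations (rotation i = S[i:]+S[:i]):
  rot[0] = yvzxyw$
  rot[1] = vzxyw$y
  rot[2] = zxyw$yv
  rot[3] = xyw$yvz
  rot[4] = yw$yvzx
  rot[5] = w$yvzxy
  rot[6] = $yvzxyw
Sorted (with $ < everything):
  sorted[0] = $yvzxyw  (last char: 'w')
  sorted[1] = vzxyw$y  (last char: 'y')
  sorted[2] = w$yvzxy  (last char: 'y')
  sorted[3] = xyw$yvz  (last char: 'z')
  sorted[4] = yvzxyw$  (last char: '$')
  sorted[5] = yw$yvzx  (last char: 'x')
  sorted[6] = zxyw$yv  (last char: 'v')
Last column: wyyz$xv
Original string S is at sorted index 4

Answer: wyyz$xv
4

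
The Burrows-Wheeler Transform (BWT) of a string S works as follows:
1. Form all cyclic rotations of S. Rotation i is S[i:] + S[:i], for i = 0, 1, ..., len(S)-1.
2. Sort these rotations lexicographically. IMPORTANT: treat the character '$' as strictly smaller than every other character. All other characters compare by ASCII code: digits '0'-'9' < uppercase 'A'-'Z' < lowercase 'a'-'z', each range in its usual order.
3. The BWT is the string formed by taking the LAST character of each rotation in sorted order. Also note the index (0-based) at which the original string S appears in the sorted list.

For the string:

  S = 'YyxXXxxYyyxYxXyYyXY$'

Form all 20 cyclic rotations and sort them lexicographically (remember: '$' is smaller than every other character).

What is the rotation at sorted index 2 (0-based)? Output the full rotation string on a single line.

All 20 rotations (rotation i = S[i:]+S[:i]):
  rot[0] = YyxXXxxYyyxYxXyYyXY$
  rot[1] = yxXXxxYyyxYxXyYyXY$Y
  rot[2] = xXXxxYyyxYxXyYyXY$Yy
  rot[3] = XXxxYyyxYxXyYyXY$Yyx
  rot[4] = XxxYyyxYxXyYyXY$YyxX
  rot[5] = xxYyyxYxXyYyXY$YyxXX
  rot[6] = xYyyxYxXyYyXY$YyxXXx
  rot[7] = YyyxYxXyYyXY$YyxXXxx
  rot[8] = yyxYxXyYyXY$YyxXXxxY
  rot[9] = yxYxXyYyXY$YyxXXxxYy
  rot[10] = xYxXyYyXY$YyxXXxxYyy
  rot[11] = YxXyYyXY$YyxXXxxYyyx
  rot[12] = xXyYyXY$YyxXXxxYyyxY
  rot[13] = XyYyXY$YyxXXxxYyyxYx
  rot[14] = yYyXY$YyxXXxxYyyxYxX
  rot[15] = YyXY$YyxXXxxYyyxYxXy
  rot[16] = yXY$YyxXXxxYyyxYxXyY
  rot[17] = XY$YyxXXxxYyyxYxXyYy
  rot[18] = Y$YyxXXxxYyyxYxXyYyX
  rot[19] = $YyxXXxxYyyxYxXyYyXY
Sorted (with $ < everything):
  sorted[0] = $YyxXXxxYyyxYxXyYyXY
  sorted[1] = XXxxYyyxYxXyYyXY$Yyx
  sorted[2] = XY$YyxXXxxYyyxYxXyYy
  sorted[3] = XxxYyyxYxXyYyXY$YyxX
  sorted[4] = XyYyXY$YyxXXxxYyyxYx
  sorted[5] = Y$YyxXXxxYyyxYxXyYyX
  sorted[6] = YxXyYyXY$YyxXXxxYyyx
  sorted[7] = YyXY$YyxXXxxYyyxYxXy
  sorted[8] = YyxXXxxYyyxYxXyYyXY$
  sorted[9] = YyyxYxXyYyXY$YyxXXxx
  sorted[10] = xXXxxYyyxYxXyYyXY$Yy
  sorted[11] = xXyYyXY$YyxXXxxYyyxY
  sorted[12] = xYxXyYyXY$YyxXXxxYyy
  sorted[13] = xYyyxYxXyYyXY$YyxXXx
  sorted[14] = xxYyyxYxXyYyXY$YyxXX
  sorted[15] = yXY$YyxXXxxYyyxYxXyY
  sorted[16] = yYyXY$YyxXXxxYyyxYxX
  sorted[17] = yxXXxxYyyxYxXyYyXY$Y
  sorted[18] = yxYxXyYyXY$YyxXXxxYy
  sorted[19] = yyxYxXyYyXY$YyxXXxxY
sorted[2] = XY$YyxXXxxYyyxYxXyYy

Answer: XY$YyxXXxxYyyxYxXyYy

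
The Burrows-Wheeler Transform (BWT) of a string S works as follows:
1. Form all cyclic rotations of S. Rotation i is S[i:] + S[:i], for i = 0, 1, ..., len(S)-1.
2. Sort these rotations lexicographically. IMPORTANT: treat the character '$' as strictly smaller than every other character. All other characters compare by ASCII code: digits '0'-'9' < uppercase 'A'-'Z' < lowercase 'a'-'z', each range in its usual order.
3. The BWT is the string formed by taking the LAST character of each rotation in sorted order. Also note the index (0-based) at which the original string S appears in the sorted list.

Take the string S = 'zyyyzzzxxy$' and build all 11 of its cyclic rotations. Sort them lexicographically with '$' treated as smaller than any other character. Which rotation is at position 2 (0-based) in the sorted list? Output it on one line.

Answer: xy$zyyyzzzx

Derivation:
All 11 rotations (rotation i = S[i:]+S[:i]):
  rot[0] = zyyyzzzxxy$
  rot[1] = yyyzzzxxy$z
  rot[2] = yyzzzxxy$zy
  rot[3] = yzzzxxy$zyy
  rot[4] = zzzxxy$zyyy
  rot[5] = zzxxy$zyyyz
  rot[6] = zxxy$zyyyzz
  rot[7] = xxy$zyyyzzz
  rot[8] = xy$zyyyzzzx
  rot[9] = y$zyyyzzzxx
  rot[10] = $zyyyzzzxxy
Sorted (with $ < everything):
  sorted[0] = $zyyyzzzxxy
  sorted[1] = xxy$zyyyzzz
  sorted[2] = xy$zyyyzzzx
  sorted[3] = y$zyyyzzzxx
  sorted[4] = yyyzzzxxy$z
  sorted[5] = yyzzzxxy$zy
  sorted[6] = yzzzxxy$zyy
  sorted[7] = zxxy$zyyyzz
  sorted[8] = zyyyzzzxxy$
  sorted[9] = zzxxy$zyyyz
  sorted[10] = zzzxxy$zyyy
sorted[2] = xy$zyyyzzzx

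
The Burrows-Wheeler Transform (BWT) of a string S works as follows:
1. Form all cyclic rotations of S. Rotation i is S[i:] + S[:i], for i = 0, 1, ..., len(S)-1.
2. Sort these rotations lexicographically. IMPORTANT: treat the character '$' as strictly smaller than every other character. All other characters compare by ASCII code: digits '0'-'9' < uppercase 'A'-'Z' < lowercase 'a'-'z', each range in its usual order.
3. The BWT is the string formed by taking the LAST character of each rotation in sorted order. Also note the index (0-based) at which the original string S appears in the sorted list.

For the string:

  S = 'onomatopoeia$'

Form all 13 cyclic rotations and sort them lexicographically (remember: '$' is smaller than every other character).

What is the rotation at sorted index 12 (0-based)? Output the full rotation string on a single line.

All 13 rotations (rotation i = S[i:]+S[:i]):
  rot[0] = onomatopoeia$
  rot[1] = nomatopoeia$o
  rot[2] = omatopoeia$on
  rot[3] = matopoeia$ono
  rot[4] = atopoeia$onom
  rot[5] = topoeia$onoma
  rot[6] = opoeia$onomat
  rot[7] = poeia$onomato
  rot[8] = oeia$onomatop
  rot[9] = eia$onomatopo
  rot[10] = ia$onomatopoe
  rot[11] = a$onomatopoei
  rot[12] = $onomatopoeia
Sorted (with $ < everything):
  sorted[0] = $onomatopoeia
  sorted[1] = a$onomatopoei
  sorted[2] = atopoeia$onom
  sorted[3] = eia$onomatopo
  sorted[4] = ia$onomatopoe
  sorted[5] = matopoeia$ono
  sorted[6] = nomatopoeia$o
  sorted[7] = oeia$onomatop
  sorted[8] = omatopoeia$on
  sorted[9] = onomatopoeia$
  sorted[10] = opoeia$onomat
  sorted[11] = poeia$onomato
  sorted[12] = topoeia$onoma
sorted[12] = topoeia$onoma

Answer: topoeia$onoma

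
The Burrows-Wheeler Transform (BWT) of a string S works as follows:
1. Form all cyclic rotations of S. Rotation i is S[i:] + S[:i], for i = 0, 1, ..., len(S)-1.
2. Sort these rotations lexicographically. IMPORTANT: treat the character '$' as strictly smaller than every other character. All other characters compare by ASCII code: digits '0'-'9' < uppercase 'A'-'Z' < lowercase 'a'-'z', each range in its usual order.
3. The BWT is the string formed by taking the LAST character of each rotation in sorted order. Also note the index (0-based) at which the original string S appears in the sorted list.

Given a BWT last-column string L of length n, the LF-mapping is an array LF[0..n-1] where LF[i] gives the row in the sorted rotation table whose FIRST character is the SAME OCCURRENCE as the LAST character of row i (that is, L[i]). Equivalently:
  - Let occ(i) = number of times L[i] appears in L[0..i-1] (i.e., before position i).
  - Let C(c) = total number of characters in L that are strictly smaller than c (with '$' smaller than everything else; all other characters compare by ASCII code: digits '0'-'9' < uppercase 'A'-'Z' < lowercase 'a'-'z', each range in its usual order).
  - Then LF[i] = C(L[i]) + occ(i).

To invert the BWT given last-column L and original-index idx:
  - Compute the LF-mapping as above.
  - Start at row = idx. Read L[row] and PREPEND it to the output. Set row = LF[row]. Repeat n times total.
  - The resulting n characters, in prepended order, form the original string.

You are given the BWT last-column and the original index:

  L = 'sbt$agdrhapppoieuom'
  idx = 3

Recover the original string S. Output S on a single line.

Answer: badgerhippopotamus$

Derivation:
LF mapping: 16 3 17 0 1 6 4 15 7 2 12 13 14 10 8 5 18 11 9
Walk LF starting at row 3, prepending L[row]:
  step 1: row=3, L[3]='$', prepend. Next row=LF[3]=0
  step 2: row=0, L[0]='s', prepend. Next row=LF[0]=16
  step 3: row=16, L[16]='u', prepend. Next row=LF[16]=18
  step 4: row=18, L[18]='m', prepend. Next row=LF[18]=9
  step 5: row=9, L[9]='a', prepend. Next row=LF[9]=2
  step 6: row=2, L[2]='t', prepend. Next row=LF[2]=17
  step 7: row=17, L[17]='o', prepend. Next row=LF[17]=11
  step 8: row=11, L[11]='p', prepend. Next row=LF[11]=13
  step 9: row=13, L[13]='o', prepend. Next row=LF[13]=10
  step 10: row=10, L[10]='p', prepend. Next row=LF[10]=12
  step 11: row=12, L[12]='p', prepend. Next row=LF[12]=14
  step 12: row=14, L[14]='i', prepend. Next row=LF[14]=8
  step 13: row=8, L[8]='h', prepend. Next row=LF[8]=7
  step 14: row=7, L[7]='r', prepend. Next row=LF[7]=15
  step 15: row=15, L[15]='e', prepend. Next row=LF[15]=5
  step 16: row=5, L[5]='g', prepend. Next row=LF[5]=6
  step 17: row=6, L[6]='d', prepend. Next row=LF[6]=4
  step 18: row=4, L[4]='a', prepend. Next row=LF[4]=1
  step 19: row=1, L[1]='b', prepend. Next row=LF[1]=3
Reversed output: badgerhippopotamus$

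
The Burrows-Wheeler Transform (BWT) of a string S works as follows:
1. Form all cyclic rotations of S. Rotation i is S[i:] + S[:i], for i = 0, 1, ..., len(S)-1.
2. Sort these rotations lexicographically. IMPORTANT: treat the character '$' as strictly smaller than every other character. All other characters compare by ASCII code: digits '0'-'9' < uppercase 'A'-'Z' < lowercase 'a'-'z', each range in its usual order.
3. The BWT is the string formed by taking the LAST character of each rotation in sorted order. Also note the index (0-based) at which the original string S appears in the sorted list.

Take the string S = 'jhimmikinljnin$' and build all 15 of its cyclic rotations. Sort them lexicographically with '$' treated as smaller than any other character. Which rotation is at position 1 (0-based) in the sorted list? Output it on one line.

Answer: himmikinljnin$j

Derivation:
All 15 rotations (rotation i = S[i:]+S[:i]):
  rot[0] = jhimmikinljnin$
  rot[1] = himmikinljnin$j
  rot[2] = immikinljnin$jh
  rot[3] = mmikinljnin$jhi
  rot[4] = mikinljnin$jhim
  rot[5] = ikinljnin$jhimm
  rot[6] = kinljnin$jhimmi
  rot[7] = inljnin$jhimmik
  rot[8] = nljnin$jhimmiki
  rot[9] = ljnin$jhimmikin
  rot[10] = jnin$jhimmikinl
  rot[11] = nin$jhimmikinlj
  rot[12] = in$jhimmikinljn
  rot[13] = n$jhimmikinljni
  rot[14] = $jhimmikinljnin
Sorted (with $ < everything):
  sorted[0] = $jhimmikinljnin
  sorted[1] = himmikinljnin$j
  sorted[2] = ikinljnin$jhimm
  sorted[3] = immikinljnin$jh
  sorted[4] = in$jhimmikinljn
  sorted[5] = inljnin$jhimmik
  sorted[6] = jhimmikinljnin$
  sorted[7] = jnin$jhimmikinl
  sorted[8] = kinljnin$jhimmi
  sorted[9] = ljnin$jhimmikin
  sorted[10] = mikinljnin$jhim
  sorted[11] = mmikinljnin$jhi
  sorted[12] = n$jhimmikinljni
  sorted[13] = nin$jhimmikinlj
  sorted[14] = nljnin$jhimmiki
sorted[1] = himmikinljnin$j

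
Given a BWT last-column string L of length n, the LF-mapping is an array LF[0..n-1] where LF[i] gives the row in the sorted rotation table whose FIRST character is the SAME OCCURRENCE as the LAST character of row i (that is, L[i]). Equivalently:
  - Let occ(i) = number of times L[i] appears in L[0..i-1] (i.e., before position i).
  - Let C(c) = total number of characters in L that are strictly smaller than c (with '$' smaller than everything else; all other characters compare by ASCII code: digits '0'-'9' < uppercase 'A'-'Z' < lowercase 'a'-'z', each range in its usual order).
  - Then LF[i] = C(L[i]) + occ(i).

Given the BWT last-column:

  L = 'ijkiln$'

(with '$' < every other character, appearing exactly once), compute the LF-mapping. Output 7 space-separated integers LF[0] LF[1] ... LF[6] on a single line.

Char counts: '$':1, 'i':2, 'j':1, 'k':1, 'l':1, 'n':1
C (first-col start): C('$')=0, C('i')=1, C('j')=3, C('k')=4, C('l')=5, C('n')=6
L[0]='i': occ=0, LF[0]=C('i')+0=1+0=1
L[1]='j': occ=0, LF[1]=C('j')+0=3+0=3
L[2]='k': occ=0, LF[2]=C('k')+0=4+0=4
L[3]='i': occ=1, LF[3]=C('i')+1=1+1=2
L[4]='l': occ=0, LF[4]=C('l')+0=5+0=5
L[5]='n': occ=0, LF[5]=C('n')+0=6+0=6
L[6]='$': occ=0, LF[6]=C('$')+0=0+0=0

Answer: 1 3 4 2 5 6 0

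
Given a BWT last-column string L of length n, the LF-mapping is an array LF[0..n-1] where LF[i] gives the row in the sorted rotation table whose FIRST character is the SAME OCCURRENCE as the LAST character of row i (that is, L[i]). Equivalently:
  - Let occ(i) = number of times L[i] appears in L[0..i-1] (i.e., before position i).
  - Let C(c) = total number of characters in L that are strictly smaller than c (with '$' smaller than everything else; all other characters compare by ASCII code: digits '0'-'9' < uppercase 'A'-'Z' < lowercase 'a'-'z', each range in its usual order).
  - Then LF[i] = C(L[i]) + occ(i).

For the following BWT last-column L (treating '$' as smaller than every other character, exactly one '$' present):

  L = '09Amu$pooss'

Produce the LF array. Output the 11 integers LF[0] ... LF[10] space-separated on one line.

Answer: 1 2 3 4 10 0 7 5 6 8 9

Derivation:
Char counts: '$':1, '0':1, '9':1, 'A':1, 'm':1, 'o':2, 'p':1, 's':2, 'u':1
C (first-col start): C('$')=0, C('0')=1, C('9')=2, C('A')=3, C('m')=4, C('o')=5, C('p')=7, C('s')=8, C('u')=10
L[0]='0': occ=0, LF[0]=C('0')+0=1+0=1
L[1]='9': occ=0, LF[1]=C('9')+0=2+0=2
L[2]='A': occ=0, LF[2]=C('A')+0=3+0=3
L[3]='m': occ=0, LF[3]=C('m')+0=4+0=4
L[4]='u': occ=0, LF[4]=C('u')+0=10+0=10
L[5]='$': occ=0, LF[5]=C('$')+0=0+0=0
L[6]='p': occ=0, LF[6]=C('p')+0=7+0=7
L[7]='o': occ=0, LF[7]=C('o')+0=5+0=5
L[8]='o': occ=1, LF[8]=C('o')+1=5+1=6
L[9]='s': occ=0, LF[9]=C('s')+0=8+0=8
L[10]='s': occ=1, LF[10]=C('s')+1=8+1=9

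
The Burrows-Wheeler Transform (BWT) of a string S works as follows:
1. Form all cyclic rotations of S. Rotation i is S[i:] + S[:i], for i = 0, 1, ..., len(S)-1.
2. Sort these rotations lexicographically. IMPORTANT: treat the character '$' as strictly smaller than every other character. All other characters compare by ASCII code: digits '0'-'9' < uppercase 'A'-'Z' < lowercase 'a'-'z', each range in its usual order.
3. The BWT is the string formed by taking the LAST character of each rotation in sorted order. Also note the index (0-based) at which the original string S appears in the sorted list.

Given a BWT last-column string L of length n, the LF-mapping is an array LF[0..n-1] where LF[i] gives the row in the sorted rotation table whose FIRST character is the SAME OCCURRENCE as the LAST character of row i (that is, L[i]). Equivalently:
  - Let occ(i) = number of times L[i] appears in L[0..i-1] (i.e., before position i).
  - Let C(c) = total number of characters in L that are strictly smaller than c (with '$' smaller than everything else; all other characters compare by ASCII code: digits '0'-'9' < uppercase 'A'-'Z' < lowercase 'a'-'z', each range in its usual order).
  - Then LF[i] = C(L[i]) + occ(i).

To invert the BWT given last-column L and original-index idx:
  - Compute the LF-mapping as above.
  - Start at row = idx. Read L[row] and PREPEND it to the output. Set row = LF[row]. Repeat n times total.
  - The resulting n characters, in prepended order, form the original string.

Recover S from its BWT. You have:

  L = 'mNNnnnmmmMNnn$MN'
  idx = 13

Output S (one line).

Answer: nNmmNnnNMnnNMmm$

Derivation:
LF mapping: 7 3 4 11 12 13 8 9 10 1 5 14 15 0 2 6
Walk LF starting at row 13, prepending L[row]:
  step 1: row=13, L[13]='$', prepend. Next row=LF[13]=0
  step 2: row=0, L[0]='m', prepend. Next row=LF[0]=7
  step 3: row=7, L[7]='m', prepend. Next row=LF[7]=9
  step 4: row=9, L[9]='M', prepend. Next row=LF[9]=1
  step 5: row=1, L[1]='N', prepend. Next row=LF[1]=3
  step 6: row=3, L[3]='n', prepend. Next row=LF[3]=11
  step 7: row=11, L[11]='n', prepend. Next row=LF[11]=14
  step 8: row=14, L[14]='M', prepend. Next row=LF[14]=2
  step 9: row=2, L[2]='N', prepend. Next row=LF[2]=4
  step 10: row=4, L[4]='n', prepend. Next row=LF[4]=12
  step 11: row=12, L[12]='n', prepend. Next row=LF[12]=15
  step 12: row=15, L[15]='N', prepend. Next row=LF[15]=6
  step 13: row=6, L[6]='m', prepend. Next row=LF[6]=8
  step 14: row=8, L[8]='m', prepend. Next row=LF[8]=10
  step 15: row=10, L[10]='N', prepend. Next row=LF[10]=5
  step 16: row=5, L[5]='n', prepend. Next row=LF[5]=13
Reversed output: nNmmNnnNMnnNMmm$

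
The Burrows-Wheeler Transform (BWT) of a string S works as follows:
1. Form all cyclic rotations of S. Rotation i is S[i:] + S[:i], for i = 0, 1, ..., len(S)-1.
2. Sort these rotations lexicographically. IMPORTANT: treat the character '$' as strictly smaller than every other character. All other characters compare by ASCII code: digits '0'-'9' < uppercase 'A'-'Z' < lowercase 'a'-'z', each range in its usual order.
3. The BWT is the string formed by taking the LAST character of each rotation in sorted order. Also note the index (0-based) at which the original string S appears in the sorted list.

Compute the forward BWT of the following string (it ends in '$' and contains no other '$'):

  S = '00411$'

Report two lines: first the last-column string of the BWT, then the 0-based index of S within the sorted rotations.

All 6 rotations (rotation i = S[i:]+S[:i]):
  rot[0] = 00411$
  rot[1] = 0411$0
  rot[2] = 411$00
  rot[3] = 11$004
  rot[4] = 1$0041
  rot[5] = $00411
Sorted (with $ < everything):
  sorted[0] = $00411  (last char: '1')
  sorted[1] = 00411$  (last char: '$')
  sorted[2] = 0411$0  (last char: '0')
  sorted[3] = 1$0041  (last char: '1')
  sorted[4] = 11$004  (last char: '4')
  sorted[5] = 411$00  (last char: '0')
Last column: 1$0140
Original string S is at sorted index 1

Answer: 1$0140
1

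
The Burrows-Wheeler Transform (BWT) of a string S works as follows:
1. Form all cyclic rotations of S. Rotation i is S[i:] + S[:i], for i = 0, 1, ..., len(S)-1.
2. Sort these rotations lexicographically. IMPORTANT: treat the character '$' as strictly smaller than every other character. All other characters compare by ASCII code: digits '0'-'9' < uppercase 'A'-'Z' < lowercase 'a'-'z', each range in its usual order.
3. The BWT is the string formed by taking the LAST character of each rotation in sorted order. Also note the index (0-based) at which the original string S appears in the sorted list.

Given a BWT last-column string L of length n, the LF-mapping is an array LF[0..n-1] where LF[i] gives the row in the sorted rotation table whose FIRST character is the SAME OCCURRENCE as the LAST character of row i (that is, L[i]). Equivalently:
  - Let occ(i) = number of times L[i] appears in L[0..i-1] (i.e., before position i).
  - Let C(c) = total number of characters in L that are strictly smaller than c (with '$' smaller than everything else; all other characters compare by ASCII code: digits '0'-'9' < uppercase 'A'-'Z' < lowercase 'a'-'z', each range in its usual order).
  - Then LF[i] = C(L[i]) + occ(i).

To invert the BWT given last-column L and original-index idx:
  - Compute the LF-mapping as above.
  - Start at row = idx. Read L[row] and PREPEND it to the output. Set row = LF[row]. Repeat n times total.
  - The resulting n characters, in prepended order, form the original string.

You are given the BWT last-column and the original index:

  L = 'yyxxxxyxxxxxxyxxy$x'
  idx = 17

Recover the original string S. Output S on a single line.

Answer: yxyyxxxxyxxxxxxxxy$

Derivation:
LF mapping: 14 15 1 2 3 4 16 5 6 7 8 9 10 17 11 12 18 0 13
Walk LF starting at row 17, prepending L[row]:
  step 1: row=17, L[17]='$', prepend. Next row=LF[17]=0
  step 2: row=0, L[0]='y', prepend. Next row=LF[0]=14
  step 3: row=14, L[14]='x', prepend. Next row=LF[14]=11
  step 4: row=11, L[11]='x', prepend. Next row=LF[11]=9
  step 5: row=9, L[9]='x', prepend. Next row=LF[9]=7
  step 6: row=7, L[7]='x', prepend. Next row=LF[7]=5
  step 7: row=5, L[5]='x', prepend. Next row=LF[5]=4
  step 8: row=4, L[4]='x', prepend. Next row=LF[4]=3
  step 9: row=3, L[3]='x', prepend. Next row=LF[3]=2
  step 10: row=2, L[2]='x', prepend. Next row=LF[2]=1
  step 11: row=1, L[1]='y', prepend. Next row=LF[1]=15
  step 12: row=15, L[15]='x', prepend. Next row=LF[15]=12
  step 13: row=12, L[12]='x', prepend. Next row=LF[12]=10
  step 14: row=10, L[10]='x', prepend. Next row=LF[10]=8
  step 15: row=8, L[8]='x', prepend. Next row=LF[8]=6
  step 16: row=6, L[6]='y', prepend. Next row=LF[6]=16
  step 17: row=16, L[16]='y', prepend. Next row=LF[16]=18
  step 18: row=18, L[18]='x', prepend. Next row=LF[18]=13
  step 19: row=13, L[13]='y', prepend. Next row=LF[13]=17
Reversed output: yxyyxxxxyxxxxxxxxy$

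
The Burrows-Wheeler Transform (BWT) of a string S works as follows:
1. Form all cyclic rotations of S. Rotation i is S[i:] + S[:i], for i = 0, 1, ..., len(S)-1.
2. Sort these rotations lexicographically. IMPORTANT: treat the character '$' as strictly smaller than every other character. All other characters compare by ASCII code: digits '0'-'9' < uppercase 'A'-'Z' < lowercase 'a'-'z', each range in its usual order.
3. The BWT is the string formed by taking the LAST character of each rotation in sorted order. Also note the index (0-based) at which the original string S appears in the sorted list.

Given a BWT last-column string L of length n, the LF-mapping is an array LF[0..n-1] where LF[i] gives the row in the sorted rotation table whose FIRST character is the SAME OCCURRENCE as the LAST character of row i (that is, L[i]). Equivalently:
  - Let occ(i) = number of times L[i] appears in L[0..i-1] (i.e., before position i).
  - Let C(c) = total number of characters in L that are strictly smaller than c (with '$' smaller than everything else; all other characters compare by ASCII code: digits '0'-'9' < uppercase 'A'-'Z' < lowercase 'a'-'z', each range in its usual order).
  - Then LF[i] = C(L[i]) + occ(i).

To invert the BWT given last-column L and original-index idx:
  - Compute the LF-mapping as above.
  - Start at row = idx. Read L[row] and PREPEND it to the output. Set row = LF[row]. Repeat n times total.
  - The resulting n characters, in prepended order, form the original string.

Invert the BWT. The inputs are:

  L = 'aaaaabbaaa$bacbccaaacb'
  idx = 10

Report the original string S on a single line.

Answer: abccbbaaaaacbacbaaaaa$

Derivation:
LF mapping: 1 2 3 4 5 13 14 6 7 8 0 15 9 18 16 19 20 10 11 12 21 17
Walk LF starting at row 10, prepending L[row]:
  step 1: row=10, L[10]='$', prepend. Next row=LF[10]=0
  step 2: row=0, L[0]='a', prepend. Next row=LF[0]=1
  step 3: row=1, L[1]='a', prepend. Next row=LF[1]=2
  step 4: row=2, L[2]='a', prepend. Next row=LF[2]=3
  step 5: row=3, L[3]='a', prepend. Next row=LF[3]=4
  step 6: row=4, L[4]='a', prepend. Next row=LF[4]=5
  step 7: row=5, L[5]='b', prepend. Next row=LF[5]=13
  step 8: row=13, L[13]='c', prepend. Next row=LF[13]=18
  step 9: row=18, L[18]='a', prepend. Next row=LF[18]=11
  step 10: row=11, L[11]='b', prepend. Next row=LF[11]=15
  step 11: row=15, L[15]='c', prepend. Next row=LF[15]=19
  step 12: row=19, L[19]='a', prepend. Next row=LF[19]=12
  step 13: row=12, L[12]='a', prepend. Next row=LF[12]=9
  step 14: row=9, L[9]='a', prepend. Next row=LF[9]=8
  step 15: row=8, L[8]='a', prepend. Next row=LF[8]=7
  step 16: row=7, L[7]='a', prepend. Next row=LF[7]=6
  step 17: row=6, L[6]='b', prepend. Next row=LF[6]=14
  step 18: row=14, L[14]='b', prepend. Next row=LF[14]=16
  step 19: row=16, L[16]='c', prepend. Next row=LF[16]=20
  step 20: row=20, L[20]='c', prepend. Next row=LF[20]=21
  step 21: row=21, L[21]='b', prepend. Next row=LF[21]=17
  step 22: row=17, L[17]='a', prepend. Next row=LF[17]=10
Reversed output: abccbbaaaaacbacbaaaaa$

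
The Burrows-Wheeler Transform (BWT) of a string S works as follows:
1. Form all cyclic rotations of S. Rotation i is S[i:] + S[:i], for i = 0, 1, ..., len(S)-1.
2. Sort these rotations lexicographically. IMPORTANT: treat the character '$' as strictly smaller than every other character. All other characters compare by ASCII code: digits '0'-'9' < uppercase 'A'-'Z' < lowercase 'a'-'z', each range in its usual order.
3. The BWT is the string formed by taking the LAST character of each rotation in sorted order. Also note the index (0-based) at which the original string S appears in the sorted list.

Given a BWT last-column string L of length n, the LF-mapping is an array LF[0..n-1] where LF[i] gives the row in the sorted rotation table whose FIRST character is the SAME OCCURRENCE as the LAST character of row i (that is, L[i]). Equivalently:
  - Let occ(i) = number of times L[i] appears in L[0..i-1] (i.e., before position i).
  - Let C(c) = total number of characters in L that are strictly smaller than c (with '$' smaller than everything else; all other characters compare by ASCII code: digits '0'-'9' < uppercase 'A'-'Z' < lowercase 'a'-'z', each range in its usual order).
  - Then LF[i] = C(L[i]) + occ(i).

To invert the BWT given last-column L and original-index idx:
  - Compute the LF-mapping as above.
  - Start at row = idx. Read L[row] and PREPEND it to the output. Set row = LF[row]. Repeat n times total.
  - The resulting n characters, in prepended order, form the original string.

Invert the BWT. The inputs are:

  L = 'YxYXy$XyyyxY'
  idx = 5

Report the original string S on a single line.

LF mapping: 3 6 4 1 8 0 2 9 10 11 7 5
Walk LF starting at row 5, prepending L[row]:
  step 1: row=5, L[5]='$', prepend. Next row=LF[5]=0
  step 2: row=0, L[0]='Y', prepend. Next row=LF[0]=3
  step 3: row=3, L[3]='X', prepend. Next row=LF[3]=1
  step 4: row=1, L[1]='x', prepend. Next row=LF[1]=6
  step 5: row=6, L[6]='X', prepend. Next row=LF[6]=2
  step 6: row=2, L[2]='Y', prepend. Next row=LF[2]=4
  step 7: row=4, L[4]='y', prepend. Next row=LF[4]=8
  step 8: row=8, L[8]='y', prepend. Next row=LF[8]=10
  step 9: row=10, L[10]='x', prepend. Next row=LF[10]=7
  step 10: row=7, L[7]='y', prepend. Next row=LF[7]=9
  step 11: row=9, L[9]='y', prepend. Next row=LF[9]=11
  step 12: row=11, L[11]='Y', prepend. Next row=LF[11]=5
Reversed output: YyyxyyYXxXY$

Answer: YyyxyyYXxXY$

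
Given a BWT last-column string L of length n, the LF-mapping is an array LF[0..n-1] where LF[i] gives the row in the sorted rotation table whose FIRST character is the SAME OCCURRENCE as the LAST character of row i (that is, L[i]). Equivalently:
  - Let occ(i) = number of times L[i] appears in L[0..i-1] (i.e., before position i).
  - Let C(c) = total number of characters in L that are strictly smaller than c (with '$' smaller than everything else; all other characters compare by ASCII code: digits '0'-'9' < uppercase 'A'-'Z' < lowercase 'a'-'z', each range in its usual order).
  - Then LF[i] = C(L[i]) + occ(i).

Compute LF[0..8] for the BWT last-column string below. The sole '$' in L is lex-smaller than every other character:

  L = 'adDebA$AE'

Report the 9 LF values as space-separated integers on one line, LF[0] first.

Answer: 5 7 3 8 6 1 0 2 4

Derivation:
Char counts: '$':1, 'A':2, 'D':1, 'E':1, 'a':1, 'b':1, 'd':1, 'e':1
C (first-col start): C('$')=0, C('A')=1, C('D')=3, C('E')=4, C('a')=5, C('b')=6, C('d')=7, C('e')=8
L[0]='a': occ=0, LF[0]=C('a')+0=5+0=5
L[1]='d': occ=0, LF[1]=C('d')+0=7+0=7
L[2]='D': occ=0, LF[2]=C('D')+0=3+0=3
L[3]='e': occ=0, LF[3]=C('e')+0=8+0=8
L[4]='b': occ=0, LF[4]=C('b')+0=6+0=6
L[5]='A': occ=0, LF[5]=C('A')+0=1+0=1
L[6]='$': occ=0, LF[6]=C('$')+0=0+0=0
L[7]='A': occ=1, LF[7]=C('A')+1=1+1=2
L[8]='E': occ=0, LF[8]=C('E')+0=4+0=4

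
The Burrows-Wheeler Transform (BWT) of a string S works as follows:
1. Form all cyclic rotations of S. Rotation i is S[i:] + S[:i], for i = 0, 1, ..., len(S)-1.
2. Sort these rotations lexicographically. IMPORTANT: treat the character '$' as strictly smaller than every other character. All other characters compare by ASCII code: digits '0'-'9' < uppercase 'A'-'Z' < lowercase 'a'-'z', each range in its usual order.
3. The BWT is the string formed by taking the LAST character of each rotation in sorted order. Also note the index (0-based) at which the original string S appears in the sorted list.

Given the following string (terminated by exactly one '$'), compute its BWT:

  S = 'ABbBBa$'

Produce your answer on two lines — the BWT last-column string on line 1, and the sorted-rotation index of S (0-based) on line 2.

Answer: a$bBABB
1

Derivation:
All 7 rotations (rotation i = S[i:]+S[:i]):
  rot[0] = ABbBBa$
  rot[1] = BbBBa$A
  rot[2] = bBBa$AB
  rot[3] = BBa$ABb
  rot[4] = Ba$ABbB
  rot[5] = a$ABbBB
  rot[6] = $ABbBBa
Sorted (with $ < everything):
  sorted[0] = $ABbBBa  (last char: 'a')
  sorted[1] = ABbBBa$  (last char: '$')
  sorted[2] = BBa$ABb  (last char: 'b')
  sorted[3] = Ba$ABbB  (last char: 'B')
  sorted[4] = BbBBa$A  (last char: 'A')
  sorted[5] = a$ABbBB  (last char: 'B')
  sorted[6] = bBBa$AB  (last char: 'B')
Last column: a$bBABB
Original string S is at sorted index 1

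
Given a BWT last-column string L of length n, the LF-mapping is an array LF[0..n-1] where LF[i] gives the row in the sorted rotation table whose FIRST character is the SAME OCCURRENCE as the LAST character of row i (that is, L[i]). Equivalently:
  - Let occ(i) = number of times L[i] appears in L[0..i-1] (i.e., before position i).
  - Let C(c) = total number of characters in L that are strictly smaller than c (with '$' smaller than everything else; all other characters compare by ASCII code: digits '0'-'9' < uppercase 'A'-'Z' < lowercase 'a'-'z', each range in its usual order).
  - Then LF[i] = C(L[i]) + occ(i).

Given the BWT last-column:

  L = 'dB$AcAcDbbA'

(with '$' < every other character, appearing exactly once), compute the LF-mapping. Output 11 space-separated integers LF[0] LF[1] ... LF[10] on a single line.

Answer: 10 4 0 1 8 2 9 5 6 7 3

Derivation:
Char counts: '$':1, 'A':3, 'B':1, 'D':1, 'b':2, 'c':2, 'd':1
C (first-col start): C('$')=0, C('A')=1, C('B')=4, C('D')=5, C('b')=6, C('c')=8, C('d')=10
L[0]='d': occ=0, LF[0]=C('d')+0=10+0=10
L[1]='B': occ=0, LF[1]=C('B')+0=4+0=4
L[2]='$': occ=0, LF[2]=C('$')+0=0+0=0
L[3]='A': occ=0, LF[3]=C('A')+0=1+0=1
L[4]='c': occ=0, LF[4]=C('c')+0=8+0=8
L[5]='A': occ=1, LF[5]=C('A')+1=1+1=2
L[6]='c': occ=1, LF[6]=C('c')+1=8+1=9
L[7]='D': occ=0, LF[7]=C('D')+0=5+0=5
L[8]='b': occ=0, LF[8]=C('b')+0=6+0=6
L[9]='b': occ=1, LF[9]=C('b')+1=6+1=7
L[10]='A': occ=2, LF[10]=C('A')+2=1+2=3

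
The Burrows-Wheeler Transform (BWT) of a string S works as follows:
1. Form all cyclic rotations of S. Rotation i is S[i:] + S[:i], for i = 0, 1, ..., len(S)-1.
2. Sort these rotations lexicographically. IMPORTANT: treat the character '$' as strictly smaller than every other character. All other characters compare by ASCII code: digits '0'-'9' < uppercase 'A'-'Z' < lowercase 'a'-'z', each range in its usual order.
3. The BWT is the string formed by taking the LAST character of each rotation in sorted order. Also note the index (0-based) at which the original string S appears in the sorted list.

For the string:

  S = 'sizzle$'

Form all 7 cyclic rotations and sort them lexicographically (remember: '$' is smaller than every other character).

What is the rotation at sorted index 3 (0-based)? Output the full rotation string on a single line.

All 7 rotations (rotation i = S[i:]+S[:i]):
  rot[0] = sizzle$
  rot[1] = izzle$s
  rot[2] = zzle$si
  rot[3] = zle$siz
  rot[4] = le$sizz
  rot[5] = e$sizzl
  rot[6] = $sizzle
Sorted (with $ < everything):
  sorted[0] = $sizzle
  sorted[1] = e$sizzl
  sorted[2] = izzle$s
  sorted[3] = le$sizz
  sorted[4] = sizzle$
  sorted[5] = zle$siz
  sorted[6] = zzle$si
sorted[3] = le$sizz

Answer: le$sizz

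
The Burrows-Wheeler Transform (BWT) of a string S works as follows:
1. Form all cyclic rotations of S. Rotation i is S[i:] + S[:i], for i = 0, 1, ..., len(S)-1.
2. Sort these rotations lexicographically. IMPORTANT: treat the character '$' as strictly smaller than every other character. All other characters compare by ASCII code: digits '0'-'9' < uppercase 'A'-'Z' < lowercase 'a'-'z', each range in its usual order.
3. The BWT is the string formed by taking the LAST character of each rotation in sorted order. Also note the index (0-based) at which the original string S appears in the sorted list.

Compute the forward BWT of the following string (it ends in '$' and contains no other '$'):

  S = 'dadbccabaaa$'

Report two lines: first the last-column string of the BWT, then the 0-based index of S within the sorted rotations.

All 12 rotations (rotation i = S[i:]+S[:i]):
  rot[0] = dadbccabaaa$
  rot[1] = adbccabaaa$d
  rot[2] = dbccabaaa$da
  rot[3] = bccabaaa$dad
  rot[4] = ccabaaa$dadb
  rot[5] = cabaaa$dadbc
  rot[6] = abaaa$dadbcc
  rot[7] = baaa$dadbcca
  rot[8] = aaa$dadbccab
  rot[9] = aa$dadbccaba
  rot[10] = a$dadbccabaa
  rot[11] = $dadbccabaaa
Sorted (with $ < everything):
  sorted[0] = $dadbccabaaa  (last char: 'a')
  sorted[1] = a$dadbccabaa  (last char: 'a')
  sorted[2] = aa$dadbccaba  (last char: 'a')
  sorted[3] = aaa$dadbccab  (last char: 'b')
  sorted[4] = abaaa$dadbcc  (last char: 'c')
  sorted[5] = adbccabaaa$d  (last char: 'd')
  sorted[6] = baaa$dadbcca  (last char: 'a')
  sorted[7] = bccabaaa$dad  (last char: 'd')
  sorted[8] = cabaaa$dadbc  (last char: 'c')
  sorted[9] = ccabaaa$dadb  (last char: 'b')
  sorted[10] = dadbccabaaa$  (last char: '$')
  sorted[11] = dbccabaaa$da  (last char: 'a')
Last column: aaabcdadcb$a
Original string S is at sorted index 10

Answer: aaabcdadcb$a
10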